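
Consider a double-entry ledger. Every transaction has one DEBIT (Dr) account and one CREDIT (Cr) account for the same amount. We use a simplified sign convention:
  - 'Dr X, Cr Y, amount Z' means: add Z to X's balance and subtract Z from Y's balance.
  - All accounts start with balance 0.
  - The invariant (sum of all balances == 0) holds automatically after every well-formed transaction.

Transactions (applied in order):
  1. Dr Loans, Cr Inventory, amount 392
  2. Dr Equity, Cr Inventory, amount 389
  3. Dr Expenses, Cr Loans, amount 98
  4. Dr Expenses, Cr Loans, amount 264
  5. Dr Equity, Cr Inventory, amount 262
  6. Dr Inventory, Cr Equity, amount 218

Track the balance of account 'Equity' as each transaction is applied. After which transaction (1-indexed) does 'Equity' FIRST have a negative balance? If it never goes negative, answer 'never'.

Answer: never

Derivation:
After txn 1: Equity=0
After txn 2: Equity=389
After txn 3: Equity=389
After txn 4: Equity=389
After txn 5: Equity=651
After txn 6: Equity=433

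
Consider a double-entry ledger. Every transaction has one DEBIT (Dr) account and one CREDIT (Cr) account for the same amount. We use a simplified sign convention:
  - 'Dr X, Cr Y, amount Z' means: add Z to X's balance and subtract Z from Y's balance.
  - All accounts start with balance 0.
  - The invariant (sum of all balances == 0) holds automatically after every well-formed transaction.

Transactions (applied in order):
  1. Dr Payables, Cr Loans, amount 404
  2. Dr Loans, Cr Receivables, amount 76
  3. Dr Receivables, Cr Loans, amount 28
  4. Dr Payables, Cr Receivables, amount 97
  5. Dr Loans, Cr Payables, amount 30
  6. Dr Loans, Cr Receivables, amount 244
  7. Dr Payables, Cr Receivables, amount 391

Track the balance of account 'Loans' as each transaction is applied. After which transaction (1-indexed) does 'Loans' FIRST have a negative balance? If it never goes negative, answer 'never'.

After txn 1: Loans=-404

Answer: 1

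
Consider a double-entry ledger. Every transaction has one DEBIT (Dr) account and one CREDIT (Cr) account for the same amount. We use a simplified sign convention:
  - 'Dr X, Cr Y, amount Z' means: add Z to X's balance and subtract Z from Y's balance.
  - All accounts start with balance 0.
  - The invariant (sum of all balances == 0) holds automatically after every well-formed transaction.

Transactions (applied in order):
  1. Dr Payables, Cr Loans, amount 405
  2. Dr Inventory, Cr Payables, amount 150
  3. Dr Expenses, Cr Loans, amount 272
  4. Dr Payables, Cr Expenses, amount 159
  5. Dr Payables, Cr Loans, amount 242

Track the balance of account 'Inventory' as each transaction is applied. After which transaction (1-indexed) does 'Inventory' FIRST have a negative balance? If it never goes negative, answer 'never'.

After txn 1: Inventory=0
After txn 2: Inventory=150
After txn 3: Inventory=150
After txn 4: Inventory=150
After txn 5: Inventory=150

Answer: never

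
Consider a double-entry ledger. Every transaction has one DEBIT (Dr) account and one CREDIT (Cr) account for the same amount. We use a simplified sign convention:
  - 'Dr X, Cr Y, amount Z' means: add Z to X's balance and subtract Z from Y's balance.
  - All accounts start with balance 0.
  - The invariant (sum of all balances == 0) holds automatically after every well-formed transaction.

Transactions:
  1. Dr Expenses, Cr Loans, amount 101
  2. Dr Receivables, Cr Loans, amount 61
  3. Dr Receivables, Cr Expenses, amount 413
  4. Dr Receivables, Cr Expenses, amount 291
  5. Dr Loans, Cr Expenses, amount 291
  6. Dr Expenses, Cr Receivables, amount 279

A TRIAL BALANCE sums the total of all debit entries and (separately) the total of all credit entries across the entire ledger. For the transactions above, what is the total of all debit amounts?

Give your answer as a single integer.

Txn 1: debit+=101
Txn 2: debit+=61
Txn 3: debit+=413
Txn 4: debit+=291
Txn 5: debit+=291
Txn 6: debit+=279
Total debits = 1436

Answer: 1436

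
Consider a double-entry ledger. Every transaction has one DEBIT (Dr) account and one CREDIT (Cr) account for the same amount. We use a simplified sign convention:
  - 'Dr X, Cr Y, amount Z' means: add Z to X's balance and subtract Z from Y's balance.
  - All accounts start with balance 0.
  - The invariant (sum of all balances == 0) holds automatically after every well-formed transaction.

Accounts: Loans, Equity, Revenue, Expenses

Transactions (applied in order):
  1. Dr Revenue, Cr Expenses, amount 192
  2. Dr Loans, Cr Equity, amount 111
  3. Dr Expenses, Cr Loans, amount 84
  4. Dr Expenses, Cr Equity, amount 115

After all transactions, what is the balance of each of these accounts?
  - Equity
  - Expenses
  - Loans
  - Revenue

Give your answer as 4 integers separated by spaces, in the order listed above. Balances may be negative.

After txn 1 (Dr Revenue, Cr Expenses, amount 192): Expenses=-192 Revenue=192
After txn 2 (Dr Loans, Cr Equity, amount 111): Equity=-111 Expenses=-192 Loans=111 Revenue=192
After txn 3 (Dr Expenses, Cr Loans, amount 84): Equity=-111 Expenses=-108 Loans=27 Revenue=192
After txn 4 (Dr Expenses, Cr Equity, amount 115): Equity=-226 Expenses=7 Loans=27 Revenue=192

Answer: -226 7 27 192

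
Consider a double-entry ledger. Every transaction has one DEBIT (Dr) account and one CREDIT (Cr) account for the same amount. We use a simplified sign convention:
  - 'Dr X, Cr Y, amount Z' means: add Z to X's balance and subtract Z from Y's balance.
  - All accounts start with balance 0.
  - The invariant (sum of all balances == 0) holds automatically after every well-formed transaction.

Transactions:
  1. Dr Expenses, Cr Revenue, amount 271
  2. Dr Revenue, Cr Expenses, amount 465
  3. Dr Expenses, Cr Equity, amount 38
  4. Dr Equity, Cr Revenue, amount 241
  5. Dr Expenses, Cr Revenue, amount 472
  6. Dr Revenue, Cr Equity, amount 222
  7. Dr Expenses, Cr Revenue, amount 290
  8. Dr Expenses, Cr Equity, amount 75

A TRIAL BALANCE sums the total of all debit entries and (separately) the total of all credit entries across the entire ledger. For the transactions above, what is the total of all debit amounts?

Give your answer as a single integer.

Answer: 2074

Derivation:
Txn 1: debit+=271
Txn 2: debit+=465
Txn 3: debit+=38
Txn 4: debit+=241
Txn 5: debit+=472
Txn 6: debit+=222
Txn 7: debit+=290
Txn 8: debit+=75
Total debits = 2074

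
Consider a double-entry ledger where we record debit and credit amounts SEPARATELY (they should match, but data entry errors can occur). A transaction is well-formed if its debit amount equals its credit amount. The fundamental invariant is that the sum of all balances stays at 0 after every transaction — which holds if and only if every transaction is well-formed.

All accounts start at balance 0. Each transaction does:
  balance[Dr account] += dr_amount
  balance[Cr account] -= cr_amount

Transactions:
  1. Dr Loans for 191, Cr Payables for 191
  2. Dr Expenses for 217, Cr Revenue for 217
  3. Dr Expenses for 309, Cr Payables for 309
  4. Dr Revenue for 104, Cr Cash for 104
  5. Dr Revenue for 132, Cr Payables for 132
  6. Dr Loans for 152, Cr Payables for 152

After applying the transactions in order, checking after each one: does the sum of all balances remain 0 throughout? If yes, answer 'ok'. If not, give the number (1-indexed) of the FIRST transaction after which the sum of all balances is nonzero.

Answer: ok

Derivation:
After txn 1: dr=191 cr=191 sum_balances=0
After txn 2: dr=217 cr=217 sum_balances=0
After txn 3: dr=309 cr=309 sum_balances=0
After txn 4: dr=104 cr=104 sum_balances=0
After txn 5: dr=132 cr=132 sum_balances=0
After txn 6: dr=152 cr=152 sum_balances=0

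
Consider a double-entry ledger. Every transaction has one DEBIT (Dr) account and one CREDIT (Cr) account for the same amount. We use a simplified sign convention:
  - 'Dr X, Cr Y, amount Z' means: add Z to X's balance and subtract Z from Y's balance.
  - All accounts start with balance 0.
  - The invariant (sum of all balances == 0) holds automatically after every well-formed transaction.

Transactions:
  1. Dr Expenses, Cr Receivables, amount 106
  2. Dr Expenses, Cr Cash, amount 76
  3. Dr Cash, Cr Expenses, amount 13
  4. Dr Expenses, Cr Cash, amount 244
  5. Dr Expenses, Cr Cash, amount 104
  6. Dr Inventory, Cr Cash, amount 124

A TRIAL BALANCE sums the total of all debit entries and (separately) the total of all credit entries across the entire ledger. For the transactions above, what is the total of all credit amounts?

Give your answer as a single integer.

Answer: 667

Derivation:
Txn 1: credit+=106
Txn 2: credit+=76
Txn 3: credit+=13
Txn 4: credit+=244
Txn 5: credit+=104
Txn 6: credit+=124
Total credits = 667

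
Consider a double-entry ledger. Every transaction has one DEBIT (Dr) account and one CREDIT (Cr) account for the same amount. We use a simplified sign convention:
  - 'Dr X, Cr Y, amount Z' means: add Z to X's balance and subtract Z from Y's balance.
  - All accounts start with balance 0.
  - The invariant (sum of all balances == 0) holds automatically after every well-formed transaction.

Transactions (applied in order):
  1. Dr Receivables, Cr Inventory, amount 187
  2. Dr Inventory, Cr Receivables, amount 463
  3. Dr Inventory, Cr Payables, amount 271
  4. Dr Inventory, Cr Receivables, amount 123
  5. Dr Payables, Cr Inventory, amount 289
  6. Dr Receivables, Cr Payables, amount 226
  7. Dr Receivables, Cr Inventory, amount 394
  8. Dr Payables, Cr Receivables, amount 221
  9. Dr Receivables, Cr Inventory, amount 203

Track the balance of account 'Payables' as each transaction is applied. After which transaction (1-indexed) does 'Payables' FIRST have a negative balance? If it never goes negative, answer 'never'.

After txn 1: Payables=0
After txn 2: Payables=0
After txn 3: Payables=-271

Answer: 3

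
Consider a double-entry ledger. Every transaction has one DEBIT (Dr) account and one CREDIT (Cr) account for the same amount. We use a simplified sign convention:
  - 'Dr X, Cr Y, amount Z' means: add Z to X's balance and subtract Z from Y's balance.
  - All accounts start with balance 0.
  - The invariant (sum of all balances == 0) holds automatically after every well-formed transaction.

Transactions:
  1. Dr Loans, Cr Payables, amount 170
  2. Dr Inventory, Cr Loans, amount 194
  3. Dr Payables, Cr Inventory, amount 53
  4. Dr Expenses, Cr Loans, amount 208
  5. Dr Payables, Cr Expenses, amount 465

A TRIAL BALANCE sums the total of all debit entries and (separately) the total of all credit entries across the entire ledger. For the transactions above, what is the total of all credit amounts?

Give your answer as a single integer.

Answer: 1090

Derivation:
Txn 1: credit+=170
Txn 2: credit+=194
Txn 3: credit+=53
Txn 4: credit+=208
Txn 5: credit+=465
Total credits = 1090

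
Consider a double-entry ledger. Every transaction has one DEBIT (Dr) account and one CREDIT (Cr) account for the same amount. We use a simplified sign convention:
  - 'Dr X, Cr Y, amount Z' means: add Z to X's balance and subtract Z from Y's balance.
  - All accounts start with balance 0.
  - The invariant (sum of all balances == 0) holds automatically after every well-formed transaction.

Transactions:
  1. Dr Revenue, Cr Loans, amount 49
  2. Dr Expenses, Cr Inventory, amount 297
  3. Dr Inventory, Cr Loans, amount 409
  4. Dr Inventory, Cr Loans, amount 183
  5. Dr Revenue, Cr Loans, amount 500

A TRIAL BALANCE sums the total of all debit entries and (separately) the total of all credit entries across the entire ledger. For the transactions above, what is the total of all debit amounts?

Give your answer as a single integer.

Answer: 1438

Derivation:
Txn 1: debit+=49
Txn 2: debit+=297
Txn 3: debit+=409
Txn 4: debit+=183
Txn 5: debit+=500
Total debits = 1438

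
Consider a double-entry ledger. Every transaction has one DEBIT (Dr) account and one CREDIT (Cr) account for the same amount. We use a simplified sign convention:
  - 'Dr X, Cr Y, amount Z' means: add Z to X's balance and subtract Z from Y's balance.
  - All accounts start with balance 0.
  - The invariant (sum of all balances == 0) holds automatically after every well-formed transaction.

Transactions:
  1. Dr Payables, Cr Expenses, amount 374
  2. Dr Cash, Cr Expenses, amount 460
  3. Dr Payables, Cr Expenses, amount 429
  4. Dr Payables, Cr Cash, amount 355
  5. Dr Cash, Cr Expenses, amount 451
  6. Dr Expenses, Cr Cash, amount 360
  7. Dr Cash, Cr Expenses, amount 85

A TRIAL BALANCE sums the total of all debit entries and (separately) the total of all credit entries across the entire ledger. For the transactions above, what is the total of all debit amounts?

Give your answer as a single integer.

Answer: 2514

Derivation:
Txn 1: debit+=374
Txn 2: debit+=460
Txn 3: debit+=429
Txn 4: debit+=355
Txn 5: debit+=451
Txn 6: debit+=360
Txn 7: debit+=85
Total debits = 2514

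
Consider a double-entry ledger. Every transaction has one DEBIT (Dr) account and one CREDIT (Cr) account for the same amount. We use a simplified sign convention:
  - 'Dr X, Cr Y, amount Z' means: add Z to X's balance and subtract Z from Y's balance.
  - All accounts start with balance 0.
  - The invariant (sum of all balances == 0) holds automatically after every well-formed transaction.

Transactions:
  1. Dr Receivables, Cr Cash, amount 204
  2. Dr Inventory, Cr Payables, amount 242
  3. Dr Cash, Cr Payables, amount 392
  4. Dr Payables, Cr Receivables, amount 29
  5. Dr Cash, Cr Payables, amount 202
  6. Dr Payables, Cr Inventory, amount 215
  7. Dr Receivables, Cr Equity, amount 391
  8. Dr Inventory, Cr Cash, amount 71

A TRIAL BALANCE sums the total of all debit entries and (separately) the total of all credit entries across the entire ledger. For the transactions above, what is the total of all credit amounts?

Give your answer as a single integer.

Txn 1: credit+=204
Txn 2: credit+=242
Txn 3: credit+=392
Txn 4: credit+=29
Txn 5: credit+=202
Txn 6: credit+=215
Txn 7: credit+=391
Txn 8: credit+=71
Total credits = 1746

Answer: 1746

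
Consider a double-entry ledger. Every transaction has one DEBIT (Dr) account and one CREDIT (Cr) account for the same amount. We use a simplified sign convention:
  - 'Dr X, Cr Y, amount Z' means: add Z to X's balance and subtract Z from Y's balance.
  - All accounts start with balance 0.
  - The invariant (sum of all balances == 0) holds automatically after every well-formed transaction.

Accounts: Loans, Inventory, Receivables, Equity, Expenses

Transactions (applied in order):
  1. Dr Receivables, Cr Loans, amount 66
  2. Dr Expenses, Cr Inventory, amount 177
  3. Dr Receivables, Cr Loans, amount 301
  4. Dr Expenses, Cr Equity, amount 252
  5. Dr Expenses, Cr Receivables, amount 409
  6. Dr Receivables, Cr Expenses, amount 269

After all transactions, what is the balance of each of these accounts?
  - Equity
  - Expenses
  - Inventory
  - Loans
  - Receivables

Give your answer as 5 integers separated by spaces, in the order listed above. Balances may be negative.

After txn 1 (Dr Receivables, Cr Loans, amount 66): Loans=-66 Receivables=66
After txn 2 (Dr Expenses, Cr Inventory, amount 177): Expenses=177 Inventory=-177 Loans=-66 Receivables=66
After txn 3 (Dr Receivables, Cr Loans, amount 301): Expenses=177 Inventory=-177 Loans=-367 Receivables=367
After txn 4 (Dr Expenses, Cr Equity, amount 252): Equity=-252 Expenses=429 Inventory=-177 Loans=-367 Receivables=367
After txn 5 (Dr Expenses, Cr Receivables, amount 409): Equity=-252 Expenses=838 Inventory=-177 Loans=-367 Receivables=-42
After txn 6 (Dr Receivables, Cr Expenses, amount 269): Equity=-252 Expenses=569 Inventory=-177 Loans=-367 Receivables=227

Answer: -252 569 -177 -367 227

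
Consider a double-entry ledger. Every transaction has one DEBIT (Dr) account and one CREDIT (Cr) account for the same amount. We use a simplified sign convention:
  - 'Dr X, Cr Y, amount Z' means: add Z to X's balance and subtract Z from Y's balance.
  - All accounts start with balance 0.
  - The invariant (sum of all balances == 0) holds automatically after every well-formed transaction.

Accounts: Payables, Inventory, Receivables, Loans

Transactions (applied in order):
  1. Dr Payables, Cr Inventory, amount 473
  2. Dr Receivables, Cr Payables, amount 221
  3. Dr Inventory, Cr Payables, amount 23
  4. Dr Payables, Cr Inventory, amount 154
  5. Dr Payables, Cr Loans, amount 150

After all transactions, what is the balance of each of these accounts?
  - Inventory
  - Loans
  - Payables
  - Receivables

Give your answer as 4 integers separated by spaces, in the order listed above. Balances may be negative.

Answer: -604 -150 533 221

Derivation:
After txn 1 (Dr Payables, Cr Inventory, amount 473): Inventory=-473 Payables=473
After txn 2 (Dr Receivables, Cr Payables, amount 221): Inventory=-473 Payables=252 Receivables=221
After txn 3 (Dr Inventory, Cr Payables, amount 23): Inventory=-450 Payables=229 Receivables=221
After txn 4 (Dr Payables, Cr Inventory, amount 154): Inventory=-604 Payables=383 Receivables=221
After txn 5 (Dr Payables, Cr Loans, amount 150): Inventory=-604 Loans=-150 Payables=533 Receivables=221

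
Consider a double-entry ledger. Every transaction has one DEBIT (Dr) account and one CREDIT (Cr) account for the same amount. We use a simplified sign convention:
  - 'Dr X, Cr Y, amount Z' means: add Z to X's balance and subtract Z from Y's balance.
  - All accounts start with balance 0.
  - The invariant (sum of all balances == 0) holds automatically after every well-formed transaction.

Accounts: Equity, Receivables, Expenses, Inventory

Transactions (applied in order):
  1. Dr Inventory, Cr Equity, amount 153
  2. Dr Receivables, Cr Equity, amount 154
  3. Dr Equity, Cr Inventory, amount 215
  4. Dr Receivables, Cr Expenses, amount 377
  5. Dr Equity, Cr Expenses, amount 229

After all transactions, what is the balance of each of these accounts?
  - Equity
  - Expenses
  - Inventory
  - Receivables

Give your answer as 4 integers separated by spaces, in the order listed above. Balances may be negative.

After txn 1 (Dr Inventory, Cr Equity, amount 153): Equity=-153 Inventory=153
After txn 2 (Dr Receivables, Cr Equity, amount 154): Equity=-307 Inventory=153 Receivables=154
After txn 3 (Dr Equity, Cr Inventory, amount 215): Equity=-92 Inventory=-62 Receivables=154
After txn 4 (Dr Receivables, Cr Expenses, amount 377): Equity=-92 Expenses=-377 Inventory=-62 Receivables=531
After txn 5 (Dr Equity, Cr Expenses, amount 229): Equity=137 Expenses=-606 Inventory=-62 Receivables=531

Answer: 137 -606 -62 531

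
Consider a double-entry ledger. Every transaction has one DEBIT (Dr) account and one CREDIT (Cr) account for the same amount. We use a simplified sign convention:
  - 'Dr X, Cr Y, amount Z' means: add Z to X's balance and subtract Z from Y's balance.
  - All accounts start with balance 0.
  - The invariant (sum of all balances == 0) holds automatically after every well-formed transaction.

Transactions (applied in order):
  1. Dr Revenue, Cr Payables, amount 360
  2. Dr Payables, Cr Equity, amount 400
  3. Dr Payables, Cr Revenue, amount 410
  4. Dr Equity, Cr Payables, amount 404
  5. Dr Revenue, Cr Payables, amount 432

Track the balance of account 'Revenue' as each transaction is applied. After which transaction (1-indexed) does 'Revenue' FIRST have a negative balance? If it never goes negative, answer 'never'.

After txn 1: Revenue=360
After txn 2: Revenue=360
After txn 3: Revenue=-50

Answer: 3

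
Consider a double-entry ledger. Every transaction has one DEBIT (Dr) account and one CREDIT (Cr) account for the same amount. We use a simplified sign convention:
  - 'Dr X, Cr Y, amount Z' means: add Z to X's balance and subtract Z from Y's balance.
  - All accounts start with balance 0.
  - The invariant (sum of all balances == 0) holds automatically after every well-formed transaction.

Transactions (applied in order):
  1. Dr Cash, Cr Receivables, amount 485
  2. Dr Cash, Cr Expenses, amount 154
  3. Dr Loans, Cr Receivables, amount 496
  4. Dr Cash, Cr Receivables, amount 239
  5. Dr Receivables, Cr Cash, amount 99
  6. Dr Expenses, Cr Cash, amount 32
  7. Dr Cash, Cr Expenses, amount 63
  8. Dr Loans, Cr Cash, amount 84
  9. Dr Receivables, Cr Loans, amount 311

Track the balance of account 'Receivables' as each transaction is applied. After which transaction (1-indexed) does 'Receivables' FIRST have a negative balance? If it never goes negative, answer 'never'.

Answer: 1

Derivation:
After txn 1: Receivables=-485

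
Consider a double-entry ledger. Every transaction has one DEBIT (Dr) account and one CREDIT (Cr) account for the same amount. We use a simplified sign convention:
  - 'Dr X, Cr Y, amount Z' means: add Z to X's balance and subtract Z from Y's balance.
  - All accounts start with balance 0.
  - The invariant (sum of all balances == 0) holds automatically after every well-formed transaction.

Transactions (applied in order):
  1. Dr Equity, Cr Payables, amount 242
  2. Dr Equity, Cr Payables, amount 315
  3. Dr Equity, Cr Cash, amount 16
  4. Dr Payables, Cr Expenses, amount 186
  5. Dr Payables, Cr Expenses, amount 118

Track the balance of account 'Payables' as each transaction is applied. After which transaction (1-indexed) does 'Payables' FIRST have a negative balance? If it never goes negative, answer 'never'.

Answer: 1

Derivation:
After txn 1: Payables=-242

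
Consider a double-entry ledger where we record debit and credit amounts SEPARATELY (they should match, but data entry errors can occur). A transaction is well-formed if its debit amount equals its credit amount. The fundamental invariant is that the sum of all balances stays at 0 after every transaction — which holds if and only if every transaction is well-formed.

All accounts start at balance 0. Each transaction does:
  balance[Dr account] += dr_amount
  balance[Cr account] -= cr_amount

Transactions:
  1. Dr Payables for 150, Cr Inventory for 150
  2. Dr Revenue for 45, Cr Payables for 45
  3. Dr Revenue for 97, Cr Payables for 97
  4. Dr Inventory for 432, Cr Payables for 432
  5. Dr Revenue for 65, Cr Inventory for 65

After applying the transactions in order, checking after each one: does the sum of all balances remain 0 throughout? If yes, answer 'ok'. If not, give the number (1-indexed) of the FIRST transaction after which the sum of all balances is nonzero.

Answer: ok

Derivation:
After txn 1: dr=150 cr=150 sum_balances=0
After txn 2: dr=45 cr=45 sum_balances=0
After txn 3: dr=97 cr=97 sum_balances=0
After txn 4: dr=432 cr=432 sum_balances=0
After txn 5: dr=65 cr=65 sum_balances=0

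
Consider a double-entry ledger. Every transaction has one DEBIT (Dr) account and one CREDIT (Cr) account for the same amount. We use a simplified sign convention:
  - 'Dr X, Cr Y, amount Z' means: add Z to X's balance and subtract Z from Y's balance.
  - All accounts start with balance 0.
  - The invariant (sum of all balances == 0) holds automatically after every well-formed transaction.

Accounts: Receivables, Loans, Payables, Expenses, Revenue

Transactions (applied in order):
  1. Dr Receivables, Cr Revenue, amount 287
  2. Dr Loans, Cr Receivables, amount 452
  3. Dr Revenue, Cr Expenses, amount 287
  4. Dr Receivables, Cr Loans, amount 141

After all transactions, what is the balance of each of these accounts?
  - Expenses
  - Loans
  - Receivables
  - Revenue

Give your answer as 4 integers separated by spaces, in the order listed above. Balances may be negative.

After txn 1 (Dr Receivables, Cr Revenue, amount 287): Receivables=287 Revenue=-287
After txn 2 (Dr Loans, Cr Receivables, amount 452): Loans=452 Receivables=-165 Revenue=-287
After txn 3 (Dr Revenue, Cr Expenses, amount 287): Expenses=-287 Loans=452 Receivables=-165 Revenue=0
After txn 4 (Dr Receivables, Cr Loans, amount 141): Expenses=-287 Loans=311 Receivables=-24 Revenue=0

Answer: -287 311 -24 0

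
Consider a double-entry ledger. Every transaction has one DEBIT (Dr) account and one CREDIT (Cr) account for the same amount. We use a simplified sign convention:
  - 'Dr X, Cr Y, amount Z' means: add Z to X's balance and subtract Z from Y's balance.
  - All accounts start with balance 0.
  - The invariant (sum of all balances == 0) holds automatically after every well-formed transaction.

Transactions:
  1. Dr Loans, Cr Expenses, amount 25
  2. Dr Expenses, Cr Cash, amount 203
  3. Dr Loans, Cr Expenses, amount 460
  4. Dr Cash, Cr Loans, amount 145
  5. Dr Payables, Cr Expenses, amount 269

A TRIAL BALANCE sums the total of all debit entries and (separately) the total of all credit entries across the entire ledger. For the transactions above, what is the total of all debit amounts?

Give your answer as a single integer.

Answer: 1102

Derivation:
Txn 1: debit+=25
Txn 2: debit+=203
Txn 3: debit+=460
Txn 4: debit+=145
Txn 5: debit+=269
Total debits = 1102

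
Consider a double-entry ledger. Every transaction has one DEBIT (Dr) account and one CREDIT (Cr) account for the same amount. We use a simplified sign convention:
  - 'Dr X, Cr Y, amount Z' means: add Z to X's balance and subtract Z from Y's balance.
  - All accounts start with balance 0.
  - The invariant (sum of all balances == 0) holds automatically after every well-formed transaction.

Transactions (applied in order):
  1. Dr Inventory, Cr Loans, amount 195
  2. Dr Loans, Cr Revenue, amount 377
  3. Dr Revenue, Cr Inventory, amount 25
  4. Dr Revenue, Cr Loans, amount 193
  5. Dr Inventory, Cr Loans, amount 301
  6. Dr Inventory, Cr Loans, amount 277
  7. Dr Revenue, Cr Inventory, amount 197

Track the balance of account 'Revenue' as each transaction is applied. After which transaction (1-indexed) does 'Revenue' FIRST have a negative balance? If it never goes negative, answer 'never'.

After txn 1: Revenue=0
After txn 2: Revenue=-377

Answer: 2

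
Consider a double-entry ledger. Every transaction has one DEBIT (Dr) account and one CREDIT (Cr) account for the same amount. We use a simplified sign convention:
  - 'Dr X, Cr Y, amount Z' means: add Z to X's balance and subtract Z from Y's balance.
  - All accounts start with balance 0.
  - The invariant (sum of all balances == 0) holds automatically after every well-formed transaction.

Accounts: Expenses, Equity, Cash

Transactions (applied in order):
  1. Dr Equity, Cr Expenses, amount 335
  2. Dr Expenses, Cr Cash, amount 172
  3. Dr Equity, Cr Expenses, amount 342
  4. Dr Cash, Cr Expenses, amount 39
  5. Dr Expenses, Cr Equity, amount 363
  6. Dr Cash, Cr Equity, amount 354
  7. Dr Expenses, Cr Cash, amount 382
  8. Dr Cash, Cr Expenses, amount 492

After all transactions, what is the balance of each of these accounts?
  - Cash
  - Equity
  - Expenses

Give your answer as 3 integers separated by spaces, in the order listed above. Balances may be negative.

Answer: 331 -40 -291

Derivation:
After txn 1 (Dr Equity, Cr Expenses, amount 335): Equity=335 Expenses=-335
After txn 2 (Dr Expenses, Cr Cash, amount 172): Cash=-172 Equity=335 Expenses=-163
After txn 3 (Dr Equity, Cr Expenses, amount 342): Cash=-172 Equity=677 Expenses=-505
After txn 4 (Dr Cash, Cr Expenses, amount 39): Cash=-133 Equity=677 Expenses=-544
After txn 5 (Dr Expenses, Cr Equity, amount 363): Cash=-133 Equity=314 Expenses=-181
After txn 6 (Dr Cash, Cr Equity, amount 354): Cash=221 Equity=-40 Expenses=-181
After txn 7 (Dr Expenses, Cr Cash, amount 382): Cash=-161 Equity=-40 Expenses=201
After txn 8 (Dr Cash, Cr Expenses, amount 492): Cash=331 Equity=-40 Expenses=-291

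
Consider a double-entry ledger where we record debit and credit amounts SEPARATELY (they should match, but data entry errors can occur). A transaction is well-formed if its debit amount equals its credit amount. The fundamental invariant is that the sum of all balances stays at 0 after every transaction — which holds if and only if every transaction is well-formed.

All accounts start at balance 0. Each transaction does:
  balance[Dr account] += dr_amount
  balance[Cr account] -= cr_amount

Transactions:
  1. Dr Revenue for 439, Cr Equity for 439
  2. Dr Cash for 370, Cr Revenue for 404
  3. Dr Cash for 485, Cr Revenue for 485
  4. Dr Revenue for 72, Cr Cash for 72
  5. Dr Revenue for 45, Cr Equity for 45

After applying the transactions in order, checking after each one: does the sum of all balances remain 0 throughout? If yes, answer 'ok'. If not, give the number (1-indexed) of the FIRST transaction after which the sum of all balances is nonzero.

Answer: 2

Derivation:
After txn 1: dr=439 cr=439 sum_balances=0
After txn 2: dr=370 cr=404 sum_balances=-34
After txn 3: dr=485 cr=485 sum_balances=-34
After txn 4: dr=72 cr=72 sum_balances=-34
After txn 5: dr=45 cr=45 sum_balances=-34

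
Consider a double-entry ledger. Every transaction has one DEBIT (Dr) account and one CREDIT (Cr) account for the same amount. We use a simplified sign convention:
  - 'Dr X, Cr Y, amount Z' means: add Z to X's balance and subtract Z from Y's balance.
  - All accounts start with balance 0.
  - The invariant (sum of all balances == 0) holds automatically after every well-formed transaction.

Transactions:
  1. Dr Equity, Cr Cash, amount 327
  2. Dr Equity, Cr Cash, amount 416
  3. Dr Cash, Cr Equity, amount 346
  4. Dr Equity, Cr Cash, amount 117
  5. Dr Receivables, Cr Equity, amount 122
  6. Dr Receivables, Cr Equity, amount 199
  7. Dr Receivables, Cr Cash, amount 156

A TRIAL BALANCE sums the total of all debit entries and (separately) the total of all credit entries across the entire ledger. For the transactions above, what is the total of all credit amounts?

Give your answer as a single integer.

Txn 1: credit+=327
Txn 2: credit+=416
Txn 3: credit+=346
Txn 4: credit+=117
Txn 5: credit+=122
Txn 6: credit+=199
Txn 7: credit+=156
Total credits = 1683

Answer: 1683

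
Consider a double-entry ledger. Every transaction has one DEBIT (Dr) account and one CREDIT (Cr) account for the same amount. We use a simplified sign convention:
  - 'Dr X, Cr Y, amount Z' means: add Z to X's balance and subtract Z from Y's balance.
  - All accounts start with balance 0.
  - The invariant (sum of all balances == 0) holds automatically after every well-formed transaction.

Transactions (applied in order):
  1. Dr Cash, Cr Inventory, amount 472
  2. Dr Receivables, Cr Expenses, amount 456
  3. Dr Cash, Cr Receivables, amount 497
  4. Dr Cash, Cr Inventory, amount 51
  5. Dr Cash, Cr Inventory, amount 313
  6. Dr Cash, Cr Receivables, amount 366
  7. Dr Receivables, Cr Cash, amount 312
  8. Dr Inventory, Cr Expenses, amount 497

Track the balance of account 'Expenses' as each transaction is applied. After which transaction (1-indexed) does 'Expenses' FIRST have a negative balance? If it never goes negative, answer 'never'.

Answer: 2

Derivation:
After txn 1: Expenses=0
After txn 2: Expenses=-456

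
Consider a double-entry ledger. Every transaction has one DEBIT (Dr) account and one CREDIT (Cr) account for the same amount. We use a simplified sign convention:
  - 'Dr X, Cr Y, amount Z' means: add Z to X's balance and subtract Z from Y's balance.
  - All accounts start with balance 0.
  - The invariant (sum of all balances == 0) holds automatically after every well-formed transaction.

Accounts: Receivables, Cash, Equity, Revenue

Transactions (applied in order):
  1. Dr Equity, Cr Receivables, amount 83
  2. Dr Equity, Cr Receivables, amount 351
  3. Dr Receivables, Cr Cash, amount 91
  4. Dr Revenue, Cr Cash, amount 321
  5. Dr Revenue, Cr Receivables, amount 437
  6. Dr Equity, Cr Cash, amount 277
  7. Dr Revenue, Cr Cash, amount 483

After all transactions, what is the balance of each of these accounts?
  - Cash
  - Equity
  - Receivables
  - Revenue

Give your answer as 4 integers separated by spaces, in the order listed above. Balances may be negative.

Answer: -1172 711 -780 1241

Derivation:
After txn 1 (Dr Equity, Cr Receivables, amount 83): Equity=83 Receivables=-83
After txn 2 (Dr Equity, Cr Receivables, amount 351): Equity=434 Receivables=-434
After txn 3 (Dr Receivables, Cr Cash, amount 91): Cash=-91 Equity=434 Receivables=-343
After txn 4 (Dr Revenue, Cr Cash, amount 321): Cash=-412 Equity=434 Receivables=-343 Revenue=321
After txn 5 (Dr Revenue, Cr Receivables, amount 437): Cash=-412 Equity=434 Receivables=-780 Revenue=758
After txn 6 (Dr Equity, Cr Cash, amount 277): Cash=-689 Equity=711 Receivables=-780 Revenue=758
After txn 7 (Dr Revenue, Cr Cash, amount 483): Cash=-1172 Equity=711 Receivables=-780 Revenue=1241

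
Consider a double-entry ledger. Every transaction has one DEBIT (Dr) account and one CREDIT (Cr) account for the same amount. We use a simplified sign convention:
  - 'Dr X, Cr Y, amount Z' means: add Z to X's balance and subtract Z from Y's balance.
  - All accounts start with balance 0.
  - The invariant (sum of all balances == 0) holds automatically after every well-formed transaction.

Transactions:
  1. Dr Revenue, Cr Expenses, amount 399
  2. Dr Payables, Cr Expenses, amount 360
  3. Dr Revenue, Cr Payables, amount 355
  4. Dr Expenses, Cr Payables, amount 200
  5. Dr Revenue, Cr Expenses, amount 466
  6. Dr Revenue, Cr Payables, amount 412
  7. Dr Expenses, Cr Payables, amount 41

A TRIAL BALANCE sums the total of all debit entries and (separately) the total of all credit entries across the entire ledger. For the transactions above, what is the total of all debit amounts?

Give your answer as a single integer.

Answer: 2233

Derivation:
Txn 1: debit+=399
Txn 2: debit+=360
Txn 3: debit+=355
Txn 4: debit+=200
Txn 5: debit+=466
Txn 6: debit+=412
Txn 7: debit+=41
Total debits = 2233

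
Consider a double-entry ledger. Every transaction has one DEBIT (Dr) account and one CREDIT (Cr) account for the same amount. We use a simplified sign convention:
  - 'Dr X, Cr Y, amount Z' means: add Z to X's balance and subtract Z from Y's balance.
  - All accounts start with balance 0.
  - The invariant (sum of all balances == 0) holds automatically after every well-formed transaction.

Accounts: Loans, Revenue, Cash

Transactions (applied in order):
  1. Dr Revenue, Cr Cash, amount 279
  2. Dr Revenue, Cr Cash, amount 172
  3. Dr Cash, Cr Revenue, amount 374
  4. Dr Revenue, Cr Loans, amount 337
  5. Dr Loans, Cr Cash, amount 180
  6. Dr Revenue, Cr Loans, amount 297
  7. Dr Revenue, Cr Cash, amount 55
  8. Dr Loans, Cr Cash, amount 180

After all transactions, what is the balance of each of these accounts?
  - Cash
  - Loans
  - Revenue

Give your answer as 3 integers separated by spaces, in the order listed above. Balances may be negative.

After txn 1 (Dr Revenue, Cr Cash, amount 279): Cash=-279 Revenue=279
After txn 2 (Dr Revenue, Cr Cash, amount 172): Cash=-451 Revenue=451
After txn 3 (Dr Cash, Cr Revenue, amount 374): Cash=-77 Revenue=77
After txn 4 (Dr Revenue, Cr Loans, amount 337): Cash=-77 Loans=-337 Revenue=414
After txn 5 (Dr Loans, Cr Cash, amount 180): Cash=-257 Loans=-157 Revenue=414
After txn 6 (Dr Revenue, Cr Loans, amount 297): Cash=-257 Loans=-454 Revenue=711
After txn 7 (Dr Revenue, Cr Cash, amount 55): Cash=-312 Loans=-454 Revenue=766
After txn 8 (Dr Loans, Cr Cash, amount 180): Cash=-492 Loans=-274 Revenue=766

Answer: -492 -274 766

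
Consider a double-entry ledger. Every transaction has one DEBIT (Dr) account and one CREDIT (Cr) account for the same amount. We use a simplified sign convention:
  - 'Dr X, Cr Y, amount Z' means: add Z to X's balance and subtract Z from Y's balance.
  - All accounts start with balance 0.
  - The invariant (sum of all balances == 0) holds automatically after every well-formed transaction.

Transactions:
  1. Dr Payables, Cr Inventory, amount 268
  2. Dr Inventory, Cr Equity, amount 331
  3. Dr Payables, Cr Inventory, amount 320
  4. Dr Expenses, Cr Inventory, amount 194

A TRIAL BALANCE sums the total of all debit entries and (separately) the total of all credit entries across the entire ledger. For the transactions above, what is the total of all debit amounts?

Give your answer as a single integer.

Answer: 1113

Derivation:
Txn 1: debit+=268
Txn 2: debit+=331
Txn 3: debit+=320
Txn 4: debit+=194
Total debits = 1113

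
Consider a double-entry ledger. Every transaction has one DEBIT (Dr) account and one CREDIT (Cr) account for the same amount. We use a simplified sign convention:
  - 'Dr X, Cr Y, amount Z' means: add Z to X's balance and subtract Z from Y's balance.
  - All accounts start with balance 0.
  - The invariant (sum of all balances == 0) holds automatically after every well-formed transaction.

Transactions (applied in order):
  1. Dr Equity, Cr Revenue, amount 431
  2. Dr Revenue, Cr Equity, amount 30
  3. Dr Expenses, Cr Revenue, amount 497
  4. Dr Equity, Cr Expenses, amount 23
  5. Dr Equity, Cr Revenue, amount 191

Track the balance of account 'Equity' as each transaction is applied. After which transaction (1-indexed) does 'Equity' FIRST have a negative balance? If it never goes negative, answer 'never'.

After txn 1: Equity=431
After txn 2: Equity=401
After txn 3: Equity=401
After txn 4: Equity=424
After txn 5: Equity=615

Answer: never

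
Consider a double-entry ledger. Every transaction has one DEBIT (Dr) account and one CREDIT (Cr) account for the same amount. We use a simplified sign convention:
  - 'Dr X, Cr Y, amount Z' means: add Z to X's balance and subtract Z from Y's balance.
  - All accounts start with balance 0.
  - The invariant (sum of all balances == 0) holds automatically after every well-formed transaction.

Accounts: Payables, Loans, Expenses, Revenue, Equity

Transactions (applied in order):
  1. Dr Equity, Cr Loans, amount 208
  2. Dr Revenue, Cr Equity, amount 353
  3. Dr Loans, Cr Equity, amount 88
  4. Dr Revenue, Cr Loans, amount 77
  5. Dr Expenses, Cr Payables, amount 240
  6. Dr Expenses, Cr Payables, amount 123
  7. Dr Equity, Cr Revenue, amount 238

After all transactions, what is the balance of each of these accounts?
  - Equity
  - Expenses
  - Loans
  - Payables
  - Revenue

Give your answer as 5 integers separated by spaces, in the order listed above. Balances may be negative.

After txn 1 (Dr Equity, Cr Loans, amount 208): Equity=208 Loans=-208
After txn 2 (Dr Revenue, Cr Equity, amount 353): Equity=-145 Loans=-208 Revenue=353
After txn 3 (Dr Loans, Cr Equity, amount 88): Equity=-233 Loans=-120 Revenue=353
After txn 4 (Dr Revenue, Cr Loans, amount 77): Equity=-233 Loans=-197 Revenue=430
After txn 5 (Dr Expenses, Cr Payables, amount 240): Equity=-233 Expenses=240 Loans=-197 Payables=-240 Revenue=430
After txn 6 (Dr Expenses, Cr Payables, amount 123): Equity=-233 Expenses=363 Loans=-197 Payables=-363 Revenue=430
After txn 7 (Dr Equity, Cr Revenue, amount 238): Equity=5 Expenses=363 Loans=-197 Payables=-363 Revenue=192

Answer: 5 363 -197 -363 192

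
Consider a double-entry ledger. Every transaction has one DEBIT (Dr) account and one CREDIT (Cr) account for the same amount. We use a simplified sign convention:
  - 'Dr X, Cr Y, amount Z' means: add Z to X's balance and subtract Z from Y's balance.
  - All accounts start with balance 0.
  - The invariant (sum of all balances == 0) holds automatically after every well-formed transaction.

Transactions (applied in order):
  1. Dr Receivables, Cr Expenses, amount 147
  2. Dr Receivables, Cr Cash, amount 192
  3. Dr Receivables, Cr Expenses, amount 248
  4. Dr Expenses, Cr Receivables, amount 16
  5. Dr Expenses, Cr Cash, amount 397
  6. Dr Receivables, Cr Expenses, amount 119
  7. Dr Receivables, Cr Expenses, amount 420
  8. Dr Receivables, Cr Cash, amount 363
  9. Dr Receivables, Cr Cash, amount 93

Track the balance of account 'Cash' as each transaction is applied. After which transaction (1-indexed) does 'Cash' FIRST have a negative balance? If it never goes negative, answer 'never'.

After txn 1: Cash=0
After txn 2: Cash=-192

Answer: 2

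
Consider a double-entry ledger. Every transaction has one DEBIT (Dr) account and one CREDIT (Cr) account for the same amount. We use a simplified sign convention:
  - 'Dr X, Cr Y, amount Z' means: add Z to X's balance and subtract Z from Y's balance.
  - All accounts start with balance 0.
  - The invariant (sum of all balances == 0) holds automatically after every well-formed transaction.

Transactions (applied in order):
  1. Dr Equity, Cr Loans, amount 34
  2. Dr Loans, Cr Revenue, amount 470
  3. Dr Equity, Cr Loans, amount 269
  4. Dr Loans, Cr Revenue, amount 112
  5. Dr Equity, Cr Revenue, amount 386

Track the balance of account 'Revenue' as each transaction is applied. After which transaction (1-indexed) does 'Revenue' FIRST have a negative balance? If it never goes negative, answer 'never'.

After txn 1: Revenue=0
After txn 2: Revenue=-470

Answer: 2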